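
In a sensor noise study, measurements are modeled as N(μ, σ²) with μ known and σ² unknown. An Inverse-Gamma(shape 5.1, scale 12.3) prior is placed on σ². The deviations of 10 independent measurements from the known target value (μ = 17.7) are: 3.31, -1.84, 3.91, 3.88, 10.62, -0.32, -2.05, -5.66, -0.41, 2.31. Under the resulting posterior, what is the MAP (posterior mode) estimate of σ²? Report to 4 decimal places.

10.0862

With known mean μ and an Inverse-Gamma(α, β) prior on σ², the Normal likelihood is conjugate: posterior is Inv-Gamma(α + n/2, β + Σ(xᵢ−μ)²/2).
Σ(xᵢ−μ)² = (3.31)² + (-1.84)² + (3.91)² + (3.88)² + (10.62)² + (-0.32)² + (-2.05)² + (-5.66)² + (-0.41)² + (2.31)² = 199.3133.
Posterior: Inv-Gamma(5.1 + 10/2, 12.3 + 199.3133/2) = Inv-Gamma(10.10, 111.95665).
Mode = β/(α+1) = 111.95665/11.10 = 10.0862.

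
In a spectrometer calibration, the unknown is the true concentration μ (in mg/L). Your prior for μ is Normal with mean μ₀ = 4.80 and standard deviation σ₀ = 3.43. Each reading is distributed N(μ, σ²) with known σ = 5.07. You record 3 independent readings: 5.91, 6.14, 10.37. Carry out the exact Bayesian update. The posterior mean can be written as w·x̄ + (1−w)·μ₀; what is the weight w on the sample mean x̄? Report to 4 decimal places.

0.5786

For Normal data with known variance σ², a Normal(μ₀, σ₀²) prior on μ is conjugate. Posterior precision = 1/σ₀² + n/σ²; posterior mean is the precision-weighted average of μ₀ and x̄.
σ₀² = 3.43² = 11.7649, σ² = 5.07² = 25.7049. Prior precision 1/σ₀² = 1/11.7649; data precision n/σ² = 3/25.7049.
w = (n/σ²)/(1/σ₀² + n/σ²) = n·σ₀²/(σ² + n·σ₀²) = 3·11.7649/(25.7049 + 3·11.7649) = 35.2947/60.9996 = 0.5786.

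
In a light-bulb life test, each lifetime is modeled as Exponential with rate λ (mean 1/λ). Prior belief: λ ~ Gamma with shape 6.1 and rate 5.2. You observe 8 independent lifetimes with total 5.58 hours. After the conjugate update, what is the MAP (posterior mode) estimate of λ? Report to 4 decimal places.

With a Gamma(shape α, rate β) prior on the exponential rate λ, the posterior after n observations with total T = Σxᵢ is Gamma(α+n, β+T).
Posterior: Gamma(6.1+8, 5.2+5.58) = Gamma(14.1, 10.78).
Mode = (α−1)/β = 1.2152.

1.2152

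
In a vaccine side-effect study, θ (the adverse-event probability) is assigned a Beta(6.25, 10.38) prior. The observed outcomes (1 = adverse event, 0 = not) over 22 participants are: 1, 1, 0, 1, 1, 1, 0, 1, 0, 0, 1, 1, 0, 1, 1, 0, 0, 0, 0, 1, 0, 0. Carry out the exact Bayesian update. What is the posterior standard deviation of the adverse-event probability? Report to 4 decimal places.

0.0790

The Beta prior is conjugate to a Binomial/Bernoulli likelihood; the update adds successes to α and failures to β.
Posterior: Beta(α+k, β+n−k) = Beta(6.25+11, 10.38+11) = Beta(17.25, 21.38).
Var = αβ/((α+β)²(α+β+1)) = 17.25·21.38/(38.63²·39.63) = 0.00623625; SD = √0.00623625 = 0.0790.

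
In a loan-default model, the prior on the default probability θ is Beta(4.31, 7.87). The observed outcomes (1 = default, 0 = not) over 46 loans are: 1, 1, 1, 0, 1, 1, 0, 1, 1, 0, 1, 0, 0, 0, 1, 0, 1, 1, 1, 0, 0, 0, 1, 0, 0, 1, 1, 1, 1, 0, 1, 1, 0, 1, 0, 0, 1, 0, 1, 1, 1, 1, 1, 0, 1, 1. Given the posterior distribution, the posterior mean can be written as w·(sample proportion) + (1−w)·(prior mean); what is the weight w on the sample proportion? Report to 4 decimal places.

The Beta prior is conjugate to a Binomial/Bernoulli likelihood; the update adds successes to α and failures to β.
Posterior mean = (α₀+k)/(α₀+β₀+n) = [n/(α₀+β₀+n)]·(k/n) + [(α₀+β₀)/(α₀+β₀+n)]·α₀/(α₀+β₀), so only n and the prior enter the weight.
The weight on the data is w = n/(α₀+β₀+n) = 46/(4.31+7.87+46) = 46/58.18 = 0.7906.

0.7906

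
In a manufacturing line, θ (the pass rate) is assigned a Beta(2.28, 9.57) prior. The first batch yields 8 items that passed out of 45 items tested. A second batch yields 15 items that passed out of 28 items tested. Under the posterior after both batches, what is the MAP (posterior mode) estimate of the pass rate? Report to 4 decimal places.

0.2931

The Beta prior is conjugate to a Binomial/Bernoulli likelihood; the update adds successes to α and failures to β.
After batch 1: Beta(2.28+8, 9.57+37) = Beta(10.28, 46.57).
After batch 2: Beta(10.28+15, 46.57+13) = Beta(25.28, 59.57).
Mode of Beta(a,b) for a,b>1 is (a−1)/(a+b−2) = 24.28/82.85 = 0.2931.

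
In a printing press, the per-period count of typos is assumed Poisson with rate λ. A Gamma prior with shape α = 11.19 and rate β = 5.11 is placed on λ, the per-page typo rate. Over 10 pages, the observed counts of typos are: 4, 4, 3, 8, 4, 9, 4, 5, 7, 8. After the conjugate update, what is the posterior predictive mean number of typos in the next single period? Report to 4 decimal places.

4.4467

With a Gamma(shape α, rate β) prior, the Poisson likelihood is conjugate: the posterior is Gamma(α + ΣXᵢ, β + n).
Sum of counts S = 56 over n = 10 pages.
Posterior: Gamma(α+S, β+n) = Gamma(11.19+56, 5.11+10) = Gamma(67.19, 15.11).
The predictive distribution for one future period is NegBinom with mean α/β = 4.4467.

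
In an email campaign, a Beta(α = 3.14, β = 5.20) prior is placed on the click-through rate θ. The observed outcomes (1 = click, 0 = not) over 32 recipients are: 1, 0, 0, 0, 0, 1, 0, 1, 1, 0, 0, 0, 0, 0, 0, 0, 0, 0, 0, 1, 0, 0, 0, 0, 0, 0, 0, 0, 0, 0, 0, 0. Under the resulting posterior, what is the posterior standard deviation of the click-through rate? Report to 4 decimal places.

The Beta prior is conjugate to a Binomial/Bernoulli likelihood; the update adds successes to α and failures to β.
Posterior: Beta(α+k, β+n−k) = Beta(3.14+5, 5.20+27) = Beta(8.14, 32.20).
Var = αβ/((α+β)²(α+β+1)) = 8.14·32.20/(40.34²·41.34) = 0.00389617; SD = √0.00389617 = 0.0624.

0.0624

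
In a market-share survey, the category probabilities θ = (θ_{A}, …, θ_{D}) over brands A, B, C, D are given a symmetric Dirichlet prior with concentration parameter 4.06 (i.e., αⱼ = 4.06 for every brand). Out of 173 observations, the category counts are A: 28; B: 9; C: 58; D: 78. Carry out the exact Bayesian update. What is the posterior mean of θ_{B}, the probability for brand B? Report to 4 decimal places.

0.0690

The Dirichlet prior is conjugate to the Multinomial likelihood: each posterior αⱼ = prior αⱼ + observed count nⱼ.
Posterior concentration: (32.06, 13.06, 62.06, 82.06), total = 189.24.
E[θ_{B}|data] = α_{B}/Σα = 13.06/189.24 = 0.0690.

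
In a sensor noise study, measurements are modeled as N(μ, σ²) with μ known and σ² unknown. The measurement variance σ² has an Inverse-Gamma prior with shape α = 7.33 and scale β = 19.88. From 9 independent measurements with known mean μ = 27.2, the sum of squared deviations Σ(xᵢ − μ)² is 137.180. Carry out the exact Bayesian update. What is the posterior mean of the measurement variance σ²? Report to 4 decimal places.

With known mean μ and an Inverse-Gamma(α, β) prior on σ², the Normal likelihood is conjugate: posterior is Inv-Gamma(α + n/2, β + Σ(xᵢ−μ)²/2).
Posterior: Inv-Gamma(7.33 + 9/2, 19.88 + 137.180/2) = Inv-Gamma(11.83, 88.4700).
E[σ²|data] = β/(α−1) = 88.4700/10.83 = 8.1690.

8.1690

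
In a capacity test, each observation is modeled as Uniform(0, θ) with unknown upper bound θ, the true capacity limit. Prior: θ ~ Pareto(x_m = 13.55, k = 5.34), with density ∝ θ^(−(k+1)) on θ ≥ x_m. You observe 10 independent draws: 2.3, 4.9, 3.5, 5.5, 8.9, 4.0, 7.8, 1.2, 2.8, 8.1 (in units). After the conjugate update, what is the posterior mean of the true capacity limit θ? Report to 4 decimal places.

14.4949

A Pareto(scale x_m, shape k) prior on the upper bound θ of Uniform(0, θ) is conjugate: posterior is Pareto(max(x_m, max xᵢ), k + n).
Sample maximum = 8.9; prior scale x_m = 13.55 → posterior scale = max = 13.55.
Posterior shape = 5.34 + 10 = 15.34.
E[θ|data] = k·x_m/(k−1) = 15.34·13.55/14.34 = 14.4949.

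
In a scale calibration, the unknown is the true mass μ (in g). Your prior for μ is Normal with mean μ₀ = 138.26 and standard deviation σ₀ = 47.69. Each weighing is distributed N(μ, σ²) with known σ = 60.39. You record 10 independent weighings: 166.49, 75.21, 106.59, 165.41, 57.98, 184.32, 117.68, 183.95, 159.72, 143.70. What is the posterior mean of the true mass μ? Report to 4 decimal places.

For Normal data with known variance σ², a Normal(μ₀, σ₀²) prior on μ is conjugate. Posterior precision = 1/σ₀² + n/σ²; posterior mean is the precision-weighted average of μ₀ and x̄.
Σxᵢ = 166.49 + 75.21 + 106.59 + 165.41 + 57.98 + 184.32 + 117.68 + 183.95 + 159.72 + 143.70 = 1361.05, so n·x̄ = 1361.05.
σ₀² = 47.69² = 2274.3361, σ² = 60.39² = 3646.9521; σ² + n·σ₀² = 3646.9521 + 10·2274.3361 = 26390.3131.
Posterior mean = (μ₀/σ₀² + n·x̄/σ²)/(1/σ₀² + n/σ²) = (σ²·μ₀ + σ₀²·n·x̄)/(σ² + n·σ₀²) = (3646.9521·138.26 + 2274.3361·1361.05)/26390.3131 = 3599712.746251/26390.3131 = 136.4028.

136.4028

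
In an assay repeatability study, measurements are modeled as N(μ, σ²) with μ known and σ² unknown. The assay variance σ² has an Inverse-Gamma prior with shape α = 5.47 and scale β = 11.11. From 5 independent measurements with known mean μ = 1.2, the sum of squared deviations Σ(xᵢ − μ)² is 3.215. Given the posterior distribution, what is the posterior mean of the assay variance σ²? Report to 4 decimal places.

With known mean μ and an Inverse-Gamma(α, β) prior on σ², the Normal likelihood is conjugate: posterior is Inv-Gamma(α + n/2, β + Σ(xᵢ−μ)²/2).
Posterior: Inv-Gamma(5.47 + 5/2, 11.11 + 3.215/2) = Inv-Gamma(7.97, 12.7175).
E[σ²|data] = β/(α−1) = 12.7175/6.97 = 1.8246.

1.8246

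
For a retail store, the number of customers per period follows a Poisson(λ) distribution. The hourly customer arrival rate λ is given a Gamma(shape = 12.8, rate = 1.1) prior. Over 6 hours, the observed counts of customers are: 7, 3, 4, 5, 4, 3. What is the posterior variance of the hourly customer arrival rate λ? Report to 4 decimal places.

0.7697

With a Gamma(shape α, rate β) prior, the Poisson likelihood is conjugate: the posterior is Gamma(α + ΣXᵢ, β + n).
Sum of counts S = 26 over n = 6 hours.
Posterior: Gamma(α+S, β+n) = Gamma(12.8+26, 1.1+6) = Gamma(38.8, 7.1).
Var = α/β² = 38.8/7.1² = 0.7697.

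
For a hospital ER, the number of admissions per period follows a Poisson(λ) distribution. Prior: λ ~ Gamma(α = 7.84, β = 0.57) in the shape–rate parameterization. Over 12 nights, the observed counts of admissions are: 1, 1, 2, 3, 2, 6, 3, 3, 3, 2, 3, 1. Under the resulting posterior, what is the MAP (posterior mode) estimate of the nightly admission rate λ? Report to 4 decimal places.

With a Gamma(shape α, rate β) prior, the Poisson likelihood is conjugate: the posterior is Gamma(α + ΣXᵢ, β + n).
Sum of counts S = 30 over n = 12 nights.
Posterior: Gamma(α+S, β+n) = Gamma(7.84+30, 0.57+12) = Gamma(37.84, 12.57).
Mode of Gamma(α,β) for α≥1 is (α−1)/β = 36.84/12.57 = 2.9308.

2.9308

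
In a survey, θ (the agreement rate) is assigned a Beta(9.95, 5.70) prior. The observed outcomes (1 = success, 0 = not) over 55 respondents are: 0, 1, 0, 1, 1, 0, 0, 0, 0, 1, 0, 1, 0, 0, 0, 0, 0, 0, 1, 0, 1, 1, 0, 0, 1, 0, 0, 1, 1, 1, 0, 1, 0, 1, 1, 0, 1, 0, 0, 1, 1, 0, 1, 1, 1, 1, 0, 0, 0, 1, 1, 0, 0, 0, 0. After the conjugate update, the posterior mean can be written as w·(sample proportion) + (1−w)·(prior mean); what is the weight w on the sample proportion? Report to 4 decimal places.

0.7785

The Beta prior is conjugate to a Binomial/Bernoulli likelihood; the update adds successes to α and failures to β.
Posterior mean = (α₀+k)/(α₀+β₀+n) = [n/(α₀+β₀+n)]·(k/n) + [(α₀+β₀)/(α₀+β₀+n)]·α₀/(α₀+β₀), so only n and the prior enter the weight.
The weight on the data is w = n/(α₀+β₀+n) = 55/(9.95+5.70+55) = 55/70.65 = 0.7785.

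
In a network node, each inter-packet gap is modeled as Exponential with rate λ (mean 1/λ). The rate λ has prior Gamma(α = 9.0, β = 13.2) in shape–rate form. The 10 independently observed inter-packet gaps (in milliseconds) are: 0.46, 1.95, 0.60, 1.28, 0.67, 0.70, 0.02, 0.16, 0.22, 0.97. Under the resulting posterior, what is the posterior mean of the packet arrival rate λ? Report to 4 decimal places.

With a Gamma(shape α, rate β) prior on the exponential rate λ, the posterior after n observations with total T = Σxᵢ is Gamma(α+n, β+T).
Sum of observations T = 7.03 milliseconds; n = 10.
Posterior: Gamma(9.0+10, 13.2+7.03) = Gamma(19.0, 20.23).
Posterior mean of λ = α/β = 19.0/20.23 = 0.9392.

0.9392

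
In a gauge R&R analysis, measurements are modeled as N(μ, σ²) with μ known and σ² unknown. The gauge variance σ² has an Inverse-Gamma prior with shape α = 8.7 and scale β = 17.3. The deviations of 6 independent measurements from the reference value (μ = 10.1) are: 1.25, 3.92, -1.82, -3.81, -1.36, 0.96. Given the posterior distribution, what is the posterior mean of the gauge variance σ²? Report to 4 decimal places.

3.3705

With known mean μ and an Inverse-Gamma(α, β) prior on σ², the Normal likelihood is conjugate: posterior is Inv-Gamma(α + n/2, β + Σ(xᵢ−μ)²/2).
Σ(xᵢ−μ)² = (1.25)² + (3.92)² + (-1.82)² + (-3.81)² + (-1.36)² + (0.96)² = 37.5286.
Posterior: Inv-Gamma(8.7 + 6/2, 17.3 + 37.5286/2) = Inv-Gamma(11.70, 36.06430).
E[σ²|data] = β/(α−1) = 36.06430/10.70 = 3.3705.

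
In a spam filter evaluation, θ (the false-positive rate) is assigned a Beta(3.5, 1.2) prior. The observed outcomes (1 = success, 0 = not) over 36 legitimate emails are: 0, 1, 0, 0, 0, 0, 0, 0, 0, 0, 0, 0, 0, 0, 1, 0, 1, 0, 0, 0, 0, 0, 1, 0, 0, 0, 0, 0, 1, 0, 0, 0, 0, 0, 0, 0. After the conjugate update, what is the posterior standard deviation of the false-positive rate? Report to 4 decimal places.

The Beta prior is conjugate to a Binomial/Bernoulli likelihood; the update adds successes to α and failures to β.
Posterior: Beta(α+k, β+n−k) = Beta(3.5+5, 1.2+31) = Beta(8.5, 32.2).
Var = αβ/((α+β)²(α+β+1)) = 8.5·32.2/(40.7²·41.7) = 0.00396232; SD = √0.00396232 = 0.0629.

0.0629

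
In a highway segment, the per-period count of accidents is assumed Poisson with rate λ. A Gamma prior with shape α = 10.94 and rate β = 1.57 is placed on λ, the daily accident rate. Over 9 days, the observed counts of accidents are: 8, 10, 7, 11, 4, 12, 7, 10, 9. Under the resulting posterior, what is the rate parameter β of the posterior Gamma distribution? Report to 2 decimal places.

10.57

With a Gamma(shape α, rate β) prior, the Poisson likelihood is conjugate: the posterior is Gamma(α + ΣXᵢ, β + n).
Sum of counts S = 78 over n = 9 days.
Posterior: Gamma(α+S, β+n) = Gamma(10.94+78, 1.57+9) = Gamma(88.94, 10.57).
Posterior β = 10.57.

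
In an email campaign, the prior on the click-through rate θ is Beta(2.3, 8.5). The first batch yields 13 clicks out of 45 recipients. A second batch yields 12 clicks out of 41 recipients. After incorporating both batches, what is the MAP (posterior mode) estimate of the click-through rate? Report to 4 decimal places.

0.2774

The Beta prior is conjugate to a Binomial/Bernoulli likelihood; the update adds successes to α and failures to β.
After batch 1: Beta(2.3+13, 8.5+32) = Beta(15.3, 40.5).
After batch 2: Beta(15.3+12, 40.5+29) = Beta(27.3, 69.5).
Mode of Beta(a,b) for a,b>1 is (a−1)/(a+b−2) = 26.3/94.8 = 0.2774.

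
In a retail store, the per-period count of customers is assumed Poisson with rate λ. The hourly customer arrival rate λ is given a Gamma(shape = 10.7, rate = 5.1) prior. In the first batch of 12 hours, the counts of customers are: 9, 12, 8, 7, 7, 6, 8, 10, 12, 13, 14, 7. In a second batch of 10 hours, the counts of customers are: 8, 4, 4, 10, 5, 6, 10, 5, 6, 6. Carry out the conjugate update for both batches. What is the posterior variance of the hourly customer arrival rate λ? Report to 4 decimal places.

With a Gamma(shape α, rate β) prior, the Poisson likelihood is conjugate: the posterior is Gamma(α + ΣXᵢ, β + n).
Batch 1: sum of counts S = 113 over n = 12 hours.
After batch 1: Gamma(α+S, β+n) = Gamma(10.7+113, 5.1+12) = Gamma(123.7, 17.1).
Batch 2: sum of counts S = 64 over n = 10 hours.
After batch 2: Gamma(α+S, β+n) = Gamma(123.7+64, 17.1+10) = Gamma(187.7, 27.1).
Var = α/β² = 187.7/27.1² = 0.2556.

0.2556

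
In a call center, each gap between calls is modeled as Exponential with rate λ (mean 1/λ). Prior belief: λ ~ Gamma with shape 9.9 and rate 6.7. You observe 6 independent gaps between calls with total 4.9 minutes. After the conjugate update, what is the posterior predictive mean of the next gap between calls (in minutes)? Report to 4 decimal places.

With a Gamma(shape α, rate β) prior on the exponential rate λ, the posterior after n observations with total T = Σxᵢ is Gamma(α+n, β+T).
Posterior: Gamma(9.9+6, 6.7+4.9) = Gamma(15.9, 11.6).
The predictive distribution for the next observation is Lomax; its mean is β/(α−1) = 11.6/14.9 = 0.7785.

0.7785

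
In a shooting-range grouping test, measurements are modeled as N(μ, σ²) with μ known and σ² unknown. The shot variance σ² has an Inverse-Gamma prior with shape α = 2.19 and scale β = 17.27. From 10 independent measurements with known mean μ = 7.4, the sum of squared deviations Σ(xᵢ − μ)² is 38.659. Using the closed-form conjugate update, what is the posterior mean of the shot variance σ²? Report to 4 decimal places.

With known mean μ and an Inverse-Gamma(α, β) prior on σ², the Normal likelihood is conjugate: posterior is Inv-Gamma(α + n/2, β + Σ(xᵢ−μ)²/2).
Posterior: Inv-Gamma(2.19 + 10/2, 17.27 + 38.659/2) = Inv-Gamma(7.19, 36.5995).
E[σ²|data] = β/(α−1) = 36.5995/6.19 = 5.9127.

5.9127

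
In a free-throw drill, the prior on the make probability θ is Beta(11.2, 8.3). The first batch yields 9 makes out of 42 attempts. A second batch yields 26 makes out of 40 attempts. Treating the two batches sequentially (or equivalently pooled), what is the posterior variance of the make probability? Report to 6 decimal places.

0.002419

The Beta prior is conjugate to a Binomial/Bernoulli likelihood; the update adds successes to α and failures to β.
After batch 1: Beta(11.2+9, 8.3+33) = Beta(20.2, 41.3).
After batch 2: Beta(20.2+26, 41.3+14) = Beta(46.2, 55.3).
Var = αβ/((α+β)²(α+β+1)) = 46.2·55.3/(101.5²·102.5) = 0.002419.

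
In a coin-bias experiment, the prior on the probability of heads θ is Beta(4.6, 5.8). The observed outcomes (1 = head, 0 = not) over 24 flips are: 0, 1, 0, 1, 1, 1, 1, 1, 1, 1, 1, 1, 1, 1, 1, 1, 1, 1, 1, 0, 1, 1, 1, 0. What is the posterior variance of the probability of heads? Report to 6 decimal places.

0.005755

The Beta prior is conjugate to a Binomial/Bernoulli likelihood; the update adds successes to α and failures to β.
Posterior: Beta(α+k, β+n−k) = Beta(4.6+20, 5.8+4) = Beta(24.6, 9.8).
Var = αβ/((α+β)²(α+β+1)) = 24.6·9.8/(34.4²·35.4) = 0.005755.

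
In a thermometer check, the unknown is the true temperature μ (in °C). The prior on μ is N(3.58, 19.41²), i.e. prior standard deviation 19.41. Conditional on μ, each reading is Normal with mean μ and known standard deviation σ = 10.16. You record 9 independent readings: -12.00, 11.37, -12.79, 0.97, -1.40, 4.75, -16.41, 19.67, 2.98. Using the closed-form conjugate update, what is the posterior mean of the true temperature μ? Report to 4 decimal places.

For Normal data with known variance σ², a Normal(μ₀, σ₀²) prior on μ is conjugate. Posterior precision = 1/σ₀² + n/σ²; posterior mean is the precision-weighted average of μ₀ and x̄.
Σxᵢ = (-12.00) + 11.37 + (-12.79) + 0.97 + (-1.40) + 4.75 + (-16.41) + 19.67 + 2.98 = -2.86, so n·x̄ = -2.86.
σ₀² = 19.41² = 376.7481, σ² = 10.16² = 103.2256; σ² + n·σ₀² = 103.2256 + 9·376.7481 = 3493.9585.
Posterior mean = (μ₀/σ₀² + n·x̄/σ²)/(1/σ₀² + n/σ²) = (σ²·μ₀ + σ₀²·n·x̄)/(σ² + n·σ₀²) = (103.2256·3.58 + 376.7481·(-2.86))/3493.9585 = -707.951918/3493.9585 = -0.2026.

-0.2026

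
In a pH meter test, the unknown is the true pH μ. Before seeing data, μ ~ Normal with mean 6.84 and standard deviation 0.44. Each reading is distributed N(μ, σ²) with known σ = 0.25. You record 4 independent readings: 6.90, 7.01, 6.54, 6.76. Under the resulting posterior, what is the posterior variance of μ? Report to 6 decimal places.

For Normal data with known variance σ², a Normal(μ₀, σ₀²) prior on μ is conjugate. Posterior precision = 1/σ₀² + n/σ²; posterior mean is the precision-weighted average of μ₀ and x̄.
σ₀² = 0.44² = 0.1936, σ² = 0.25² = 0.0625; σ² + n·σ₀² = 0.0625 + 4·0.1936 = 0.8369.
Posterior precision = 1/σ₀² + n/σ² = 1/0.1936 + 4/0.0625 = (σ² + n·σ₀²)/(σ₀²σ²) = 0.8369/(0.1936·0.0625); posterior variance σₙ² = σ₀²σ²/(σ² + n·σ₀²) = 0.1936·0.0625/0.8369 = 0.014458.

0.014458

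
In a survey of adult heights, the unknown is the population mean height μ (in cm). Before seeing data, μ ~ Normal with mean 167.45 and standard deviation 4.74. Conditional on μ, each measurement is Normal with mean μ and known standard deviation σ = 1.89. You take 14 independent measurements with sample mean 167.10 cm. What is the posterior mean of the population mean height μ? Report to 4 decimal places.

For Normal data with known variance σ², a Normal(μ₀, σ₀²) prior on μ is conjugate. Posterior precision = 1/σ₀² + n/σ²; posterior mean is the precision-weighted average of μ₀ and x̄.
n·x̄ = 14·167.10 = 2339.4.
σ₀² = 4.74² = 22.4676, σ² = 1.89² = 3.5721; σ² + n·σ₀² = 3.5721 + 14·22.4676 = 318.1185.
Posterior mean = (μ₀/σ₀² + n·x̄/σ²)/(1/σ₀² + n/σ²) = (σ²·μ₀ + σ₀²·n·x̄)/(σ² + n·σ₀²) = (3.5721·167.45 + 22.4676·2339.4)/318.1185 = 53158.851585/318.1185 = 167.1039.

167.1039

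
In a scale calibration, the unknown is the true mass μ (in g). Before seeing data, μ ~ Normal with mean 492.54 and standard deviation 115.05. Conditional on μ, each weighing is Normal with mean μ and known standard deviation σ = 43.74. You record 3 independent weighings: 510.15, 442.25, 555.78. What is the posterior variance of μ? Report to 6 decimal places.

608.415971

For Normal data with known variance σ², a Normal(μ₀, σ₀²) prior on μ is conjugate. Posterior precision = 1/σ₀² + n/σ²; posterior mean is the precision-weighted average of μ₀ and x̄.
σ₀² = 115.05² = 13236.5025, σ² = 43.74² = 1913.1876; σ² + n·σ₀² = 1913.1876 + 3·13236.5025 = 41622.6951.
Posterior precision = 1/σ₀² + n/σ² = 1/13236.5025 + 3/1913.1876 = (σ² + n·σ₀²)/(σ₀²σ²) = 41622.6951/(13236.5025·1913.1876); posterior variance σₙ² = σ₀²σ²/(σ² + n·σ₀²) = 13236.5025·1913.1876/41622.6951 = 608.415971.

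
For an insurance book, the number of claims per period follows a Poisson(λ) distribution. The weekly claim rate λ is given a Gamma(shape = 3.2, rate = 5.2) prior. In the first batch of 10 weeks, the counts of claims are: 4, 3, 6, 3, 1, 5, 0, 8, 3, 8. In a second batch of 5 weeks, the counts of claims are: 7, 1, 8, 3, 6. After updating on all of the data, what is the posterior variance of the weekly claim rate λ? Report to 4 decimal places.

0.1696

With a Gamma(shape α, rate β) prior, the Poisson likelihood is conjugate: the posterior is Gamma(α + ΣXᵢ, β + n).
Batch 1: sum of counts S = 41 over n = 10 weeks.
After batch 1: Gamma(α+S, β+n) = Gamma(3.2+41, 5.2+10) = Gamma(44.2, 15.2).
Batch 2: sum of counts S = 25 over n = 5 weeks.
After batch 2: Gamma(α+S, β+n) = Gamma(44.2+25, 15.2+5) = Gamma(69.2, 20.2).
Var = α/β² = 69.2/20.2² = 0.1696.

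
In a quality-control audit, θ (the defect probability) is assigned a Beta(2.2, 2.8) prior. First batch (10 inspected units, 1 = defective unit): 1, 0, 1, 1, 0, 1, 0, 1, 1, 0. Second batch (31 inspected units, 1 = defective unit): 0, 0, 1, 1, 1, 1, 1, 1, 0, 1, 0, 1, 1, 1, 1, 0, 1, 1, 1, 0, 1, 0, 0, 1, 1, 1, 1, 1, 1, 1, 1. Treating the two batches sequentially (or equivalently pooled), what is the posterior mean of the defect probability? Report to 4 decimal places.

0.6783

The Beta prior is conjugate to a Binomial/Bernoulli likelihood; the update adds successes to α and failures to β.
After batch 1: Beta(2.2+6, 2.8+4) = Beta(8.2, 6.8).
After batch 2: Beta(8.2+23, 6.8+8) = Beta(31.2, 14.8).
Posterior mean = α/(α+β) = 31.2/46.0 = 0.6783.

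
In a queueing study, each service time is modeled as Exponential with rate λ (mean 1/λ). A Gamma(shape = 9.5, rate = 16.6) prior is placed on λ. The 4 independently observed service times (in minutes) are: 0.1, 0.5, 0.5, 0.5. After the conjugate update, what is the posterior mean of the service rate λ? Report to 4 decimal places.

With a Gamma(shape α, rate β) prior on the exponential rate λ, the posterior after n observations with total T = Σxᵢ is Gamma(α+n, β+T).
Sum of observations T = 1.6 minutes; n = 4.
Posterior: Gamma(9.5+4, 16.6+1.6) = Gamma(13.5, 18.2).
Posterior mean of λ = α/β = 13.5/18.2 = 0.7418.

0.7418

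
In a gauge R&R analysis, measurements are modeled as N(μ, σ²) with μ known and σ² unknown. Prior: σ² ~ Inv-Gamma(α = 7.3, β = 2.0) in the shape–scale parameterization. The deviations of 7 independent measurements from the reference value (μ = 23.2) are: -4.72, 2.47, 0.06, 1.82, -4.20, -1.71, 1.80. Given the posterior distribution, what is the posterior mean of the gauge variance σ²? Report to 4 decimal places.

With known mean μ and an Inverse-Gamma(α, β) prior on σ², the Normal likelihood is conjugate: posterior is Inv-Gamma(α + n/2, β + Σ(xᵢ−μ)²/2).
Σ(xᵢ−μ)² = (-4.72)² + (2.47)² + (0.06)² + (1.82)² + (-4.20)² + (-1.71)² + (1.80)² = 55.4994.
Posterior: Inv-Gamma(7.3 + 7/2, 2.0 + 55.4994/2) = Inv-Gamma(10.80, 29.74970).
E[σ²|data] = β/(α−1) = 29.74970/9.80 = 3.0357.

3.0357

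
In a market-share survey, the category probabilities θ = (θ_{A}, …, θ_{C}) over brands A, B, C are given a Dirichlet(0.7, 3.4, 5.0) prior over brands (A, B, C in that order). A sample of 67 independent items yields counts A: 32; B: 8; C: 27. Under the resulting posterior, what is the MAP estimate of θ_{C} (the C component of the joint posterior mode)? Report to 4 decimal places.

The Dirichlet prior is conjugate to the Multinomial likelihood: each posterior αⱼ = prior αⱼ + observed count nⱼ.
Posterior concentration: (32.7, 11.4, 32.0), total = 76.1.
Joint mode component: (α_{C}−1)/(Σα−K) = 31.0/73.1 = 0.4241.

0.4241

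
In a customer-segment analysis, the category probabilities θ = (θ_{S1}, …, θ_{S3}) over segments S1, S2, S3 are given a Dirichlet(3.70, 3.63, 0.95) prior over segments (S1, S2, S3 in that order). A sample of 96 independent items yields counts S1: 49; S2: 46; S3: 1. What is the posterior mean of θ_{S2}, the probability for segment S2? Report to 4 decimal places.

The Dirichlet prior is conjugate to the Multinomial likelihood: each posterior αⱼ = prior αⱼ + observed count nⱼ.
Posterior concentration: (52.70, 49.63, 1.95), total = 104.28.
E[θ_{S2}|data] = α_{S2}/Σα = 49.63/104.28 = 0.4759.

0.4759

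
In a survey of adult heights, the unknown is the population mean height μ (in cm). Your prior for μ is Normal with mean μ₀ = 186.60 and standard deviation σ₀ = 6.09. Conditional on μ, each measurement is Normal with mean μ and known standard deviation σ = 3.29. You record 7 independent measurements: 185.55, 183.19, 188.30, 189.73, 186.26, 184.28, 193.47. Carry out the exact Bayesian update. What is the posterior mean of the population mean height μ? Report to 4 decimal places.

187.2281

For Normal data with known variance σ², a Normal(μ₀, σ₀²) prior on μ is conjugate. Posterior precision = 1/σ₀² + n/σ²; posterior mean is the precision-weighted average of μ₀ and x̄.
Σxᵢ = 185.55 + 183.19 + 188.30 + 189.73 + 186.26 + 184.28 + 193.47 = 1310.78, so n·x̄ = 1310.78.
σ₀² = 6.09² = 37.0881, σ² = 3.29² = 10.8241; σ² + n·σ₀² = 10.8241 + 7·37.0881 = 270.4408.
Posterior mean = (μ₀/σ₀² + n·x̄/σ²)/(1/σ₀² + n/σ²) = (σ²·μ₀ + σ₀²·n·x̄)/(σ² + n·σ₀²) = (10.8241·186.60 + 37.0881·1310.78)/270.4408 = 50634.116778/270.4408 = 187.2281.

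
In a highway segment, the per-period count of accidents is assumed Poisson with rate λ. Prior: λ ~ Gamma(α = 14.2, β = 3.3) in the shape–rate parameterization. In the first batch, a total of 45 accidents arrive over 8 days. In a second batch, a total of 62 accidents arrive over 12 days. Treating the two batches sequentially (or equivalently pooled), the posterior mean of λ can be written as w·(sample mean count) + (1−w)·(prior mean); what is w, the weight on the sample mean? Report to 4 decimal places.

With a Gamma(shape α, rate β) prior, the Poisson likelihood is conjugate: the posterior is Gamma(α + ΣXᵢ, β + n).
Total number of days: n = 8 + 12 = 20.
Posterior mean = (α₀+S)/(β₀+n) = [n/(β₀+n)]·(S/n) + [β₀/(β₀+n)]·(α₀/β₀), so only n and β₀ enter the weight.
Weight on data w = n/(β₀+n) = 20/(3.3+20) = 20/23.3 = 0.8584.

0.8584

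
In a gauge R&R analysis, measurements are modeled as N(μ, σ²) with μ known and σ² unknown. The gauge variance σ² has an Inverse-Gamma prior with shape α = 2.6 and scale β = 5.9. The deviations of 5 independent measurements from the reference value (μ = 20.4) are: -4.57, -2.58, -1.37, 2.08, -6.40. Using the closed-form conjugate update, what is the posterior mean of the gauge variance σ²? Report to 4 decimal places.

10.5493

With known mean μ and an Inverse-Gamma(α, β) prior on σ², the Normal likelihood is conjugate: posterior is Inv-Gamma(α + n/2, β + Σ(xᵢ−μ)²/2).
Σ(xᵢ−μ)² = (-4.57)² + (-2.58)² + (-1.37)² + (2.08)² + (-6.40)² = 74.7046.
Posterior: Inv-Gamma(2.6 + 5/2, 5.9 + 74.7046/2) = Inv-Gamma(5.10, 43.25230).
E[σ²|data] = β/(α−1) = 43.25230/4.10 = 10.5493.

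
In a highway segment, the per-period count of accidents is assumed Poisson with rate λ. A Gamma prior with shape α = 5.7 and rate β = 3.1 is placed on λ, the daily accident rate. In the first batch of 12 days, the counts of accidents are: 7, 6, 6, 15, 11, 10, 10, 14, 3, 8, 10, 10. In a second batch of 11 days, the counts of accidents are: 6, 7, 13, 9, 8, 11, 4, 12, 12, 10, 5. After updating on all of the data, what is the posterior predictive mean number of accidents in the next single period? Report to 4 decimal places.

8.1494

With a Gamma(shape α, rate β) prior, the Poisson likelihood is conjugate: the posterior is Gamma(α + ΣXᵢ, β + n).
Batch 1: sum of counts S = 110 over n = 12 days.
After batch 1: Gamma(α+S, β+n) = Gamma(5.7+110, 3.1+12) = Gamma(115.7, 15.1).
Batch 2: sum of counts S = 97 over n = 11 days.
After batch 2: Gamma(α+S, β+n) = Gamma(115.7+97, 15.1+11) = Gamma(212.7, 26.1).
The predictive distribution for one future period is NegBinom with mean α/β = 8.1494.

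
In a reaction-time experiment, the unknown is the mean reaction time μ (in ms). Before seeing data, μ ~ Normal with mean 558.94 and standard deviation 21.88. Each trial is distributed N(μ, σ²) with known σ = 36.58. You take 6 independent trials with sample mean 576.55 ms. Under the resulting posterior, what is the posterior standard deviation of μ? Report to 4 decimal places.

For Normal data with known variance σ², a Normal(μ₀, σ₀²) prior on μ is conjugate. Posterior precision = 1/σ₀² + n/σ²; posterior mean is the precision-weighted average of μ₀ and x̄.
σ₀² = 21.88² = 478.7344, σ² = 36.58² = 1338.0964; σ² + n·σ₀² = 1338.0964 + 6·478.7344 = 4210.5028.
Posterior precision = 1/σ₀² + n/σ² = 1/478.7344 + 6/1338.0964 = (σ² + n·σ₀²)/(σ₀²σ²) = 4210.5028/(478.7344·1338.0964); posterior variance σₙ² = σ₀²σ²/(σ² + n·σ₀²) = 478.7344·1338.0964/4210.5028 = 152.141634.
Posterior SD = √σₙ² = √(478.7344·1338.0964/4210.5028) = 12.3346.

12.3346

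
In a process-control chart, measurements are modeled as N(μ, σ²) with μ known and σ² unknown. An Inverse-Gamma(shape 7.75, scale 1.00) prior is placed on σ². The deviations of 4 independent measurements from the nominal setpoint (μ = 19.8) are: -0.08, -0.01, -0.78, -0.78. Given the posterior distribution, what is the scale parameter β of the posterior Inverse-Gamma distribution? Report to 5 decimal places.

With known mean μ and an Inverse-Gamma(α, β) prior on σ², the Normal likelihood is conjugate: posterior is Inv-Gamma(α + n/2, β + Σ(xᵢ−μ)²/2).
Σ(xᵢ−μ)² = (-0.08)² + (-0.01)² + (-0.78)² + (-0.78)² = 1.2233.
Posterior: Inv-Gamma(7.75 + 4/2, 1.00 + 1.2233/2) = Inv-Gamma(9.75, 1.61165).
Posterior β = 1.61165.

1.61165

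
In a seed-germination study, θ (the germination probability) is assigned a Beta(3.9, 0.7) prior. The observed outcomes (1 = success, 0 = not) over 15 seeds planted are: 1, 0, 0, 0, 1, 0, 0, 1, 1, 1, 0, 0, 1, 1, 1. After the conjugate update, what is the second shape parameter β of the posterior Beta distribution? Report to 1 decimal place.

The Beta prior is conjugate to a Binomial/Bernoulli likelihood; the update adds successes to α and failures to β.
Posterior: Beta(α+k, β+n−k) = Beta(3.9+8, 0.7+7) = Beta(11.9, 7.7).
Posterior β = 7.7.

7.7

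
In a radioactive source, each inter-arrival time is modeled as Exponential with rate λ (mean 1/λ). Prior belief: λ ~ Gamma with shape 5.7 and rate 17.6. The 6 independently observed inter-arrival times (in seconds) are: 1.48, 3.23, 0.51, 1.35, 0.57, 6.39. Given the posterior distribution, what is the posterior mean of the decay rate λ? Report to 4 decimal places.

With a Gamma(shape α, rate β) prior on the exponential rate λ, the posterior after n observations with total T = Σxᵢ is Gamma(α+n, β+T).
Sum of observations T = 13.53 seconds; n = 6.
Posterior: Gamma(5.7+6, 17.6+13.53) = Gamma(11.7, 31.13).
Posterior mean of λ = α/β = 11.7/31.13 = 0.3758.

0.3758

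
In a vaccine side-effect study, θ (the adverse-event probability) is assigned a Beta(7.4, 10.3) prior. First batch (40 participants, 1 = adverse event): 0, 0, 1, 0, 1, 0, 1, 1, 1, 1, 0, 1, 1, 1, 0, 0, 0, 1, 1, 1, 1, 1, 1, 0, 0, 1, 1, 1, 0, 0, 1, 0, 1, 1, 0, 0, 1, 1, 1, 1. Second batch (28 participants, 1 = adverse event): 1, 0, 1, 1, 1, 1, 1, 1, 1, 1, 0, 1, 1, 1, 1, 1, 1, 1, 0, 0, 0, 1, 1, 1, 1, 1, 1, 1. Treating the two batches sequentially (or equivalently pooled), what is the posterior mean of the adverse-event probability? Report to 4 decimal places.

0.6464

The Beta prior is conjugate to a Binomial/Bernoulli likelihood; the update adds successes to α and failures to β.
After batch 1: Beta(7.4+25, 10.3+15) = Beta(32.4, 25.3).
After batch 2: Beta(32.4+23, 25.3+5) = Beta(55.4, 30.3).
Posterior mean = α/(α+β) = 55.4/85.7 = 0.6464.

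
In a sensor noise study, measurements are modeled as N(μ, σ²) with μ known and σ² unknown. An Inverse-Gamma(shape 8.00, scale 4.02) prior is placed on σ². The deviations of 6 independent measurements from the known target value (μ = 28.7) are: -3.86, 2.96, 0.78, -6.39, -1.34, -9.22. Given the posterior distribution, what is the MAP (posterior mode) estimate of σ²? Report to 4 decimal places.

With known mean μ and an Inverse-Gamma(α, β) prior on σ², the Normal likelihood is conjugate: posterior is Inv-Gamma(α + n/2, β + Σ(xᵢ−μ)²/2).
Σ(xᵢ−μ)² = (-3.86)² + (2.96)² + (0.78)² + (-6.39)² + (-1.34)² + (-9.22)² = 151.9057.
Posterior: Inv-Gamma(8.00 + 6/2, 4.02 + 151.9057/2) = Inv-Gamma(11.00, 79.97285).
Mode = β/(α+1) = 79.97285/12.00 = 6.6644.

6.6644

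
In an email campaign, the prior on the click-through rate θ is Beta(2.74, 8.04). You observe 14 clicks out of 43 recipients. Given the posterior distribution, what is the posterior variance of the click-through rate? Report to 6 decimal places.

0.003913

The Beta prior is conjugate to a Binomial/Bernoulli likelihood; the update adds successes to α and failures to β.
Posterior: Beta(α+k, β+n−k) = Beta(2.74+14, 8.04+29) = Beta(16.74, 37.04).
Var = αβ/((α+β)²(α+β+1)) = 16.74·37.04/(53.78²·54.78) = 0.003913.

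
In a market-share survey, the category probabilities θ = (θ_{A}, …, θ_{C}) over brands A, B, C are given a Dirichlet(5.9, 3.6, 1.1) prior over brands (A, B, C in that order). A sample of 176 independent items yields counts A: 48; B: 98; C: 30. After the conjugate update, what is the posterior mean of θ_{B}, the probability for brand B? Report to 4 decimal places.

The Dirichlet prior is conjugate to the Multinomial likelihood: each posterior αⱼ = prior αⱼ + observed count nⱼ.
Posterior concentration: (53.9, 101.6, 31.1), total = 186.6.
E[θ_{B}|data] = α_{B}/Σα = 101.6/186.6 = 0.5445.

0.5445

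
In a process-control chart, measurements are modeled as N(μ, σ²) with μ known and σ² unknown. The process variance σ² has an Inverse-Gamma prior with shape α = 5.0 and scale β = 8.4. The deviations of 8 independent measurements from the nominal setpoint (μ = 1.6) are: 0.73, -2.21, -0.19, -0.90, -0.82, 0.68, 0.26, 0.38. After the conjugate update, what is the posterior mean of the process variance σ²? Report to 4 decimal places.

1.5256

With known mean μ and an Inverse-Gamma(α, β) prior on σ², the Normal likelihood is conjugate: posterior is Inv-Gamma(α + n/2, β + Σ(xᵢ−μ)²/2).
Σ(xᵢ−μ)² = (0.73)² + (-2.21)² + (-0.19)² + (-0.90)² + (-0.82)² + (0.68)² + (0.26)² + (0.38)² = 7.6099.
Posterior: Inv-Gamma(5.0 + 8/2, 8.4 + 7.6099/2) = Inv-Gamma(9.00, 12.20495).
E[σ²|data] = β/(α−1) = 12.20495/8.00 = 1.5256.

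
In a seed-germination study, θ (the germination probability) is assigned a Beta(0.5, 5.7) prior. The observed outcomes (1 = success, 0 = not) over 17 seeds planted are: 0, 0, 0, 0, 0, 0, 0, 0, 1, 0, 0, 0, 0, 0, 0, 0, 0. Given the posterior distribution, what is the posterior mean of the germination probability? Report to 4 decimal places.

The Beta prior is conjugate to a Binomial/Bernoulli likelihood; the update adds successes to α and failures to β.
Posterior: Beta(α+k, β+n−k) = Beta(0.5+1, 5.7+16) = Beta(1.5, 21.7).
Posterior mean = α/(α+β) = 1.5/23.2 = 0.0647.

0.0647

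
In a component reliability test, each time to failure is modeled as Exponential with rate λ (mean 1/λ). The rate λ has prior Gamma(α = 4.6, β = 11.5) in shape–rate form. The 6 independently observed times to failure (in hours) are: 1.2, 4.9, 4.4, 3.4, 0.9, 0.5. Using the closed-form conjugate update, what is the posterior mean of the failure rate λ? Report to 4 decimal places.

With a Gamma(shape α, rate β) prior on the exponential rate λ, the posterior after n observations with total T = Σxᵢ is Gamma(α+n, β+T).
Sum of observations T = 15.3 hours; n = 6.
Posterior: Gamma(4.6+6, 11.5+15.3) = Gamma(10.6, 26.8).
Posterior mean of λ = α/β = 10.6/26.8 = 0.3955.

0.3955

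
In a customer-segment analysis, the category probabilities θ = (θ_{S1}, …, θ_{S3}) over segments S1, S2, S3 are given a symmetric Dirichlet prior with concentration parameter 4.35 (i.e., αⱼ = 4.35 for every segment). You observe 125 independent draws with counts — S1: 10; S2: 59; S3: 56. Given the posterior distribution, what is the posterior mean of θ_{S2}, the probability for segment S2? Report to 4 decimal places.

The Dirichlet prior is conjugate to the Multinomial likelihood: each posterior αⱼ = prior αⱼ + observed count nⱼ.
Posterior concentration: (14.35, 63.35, 60.35), total = 138.05.
E[θ_{S2}|data] = α_{S2}/Σα = 63.35/138.05 = 0.4589.

0.4589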